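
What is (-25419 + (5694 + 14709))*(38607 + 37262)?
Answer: -380558904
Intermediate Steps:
(-25419 + (5694 + 14709))*(38607 + 37262) = (-25419 + 20403)*75869 = -5016*75869 = -380558904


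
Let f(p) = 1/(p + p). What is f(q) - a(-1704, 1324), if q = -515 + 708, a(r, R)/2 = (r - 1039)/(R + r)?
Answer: -264652/18335 ≈ -14.434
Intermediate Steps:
a(r, R) = 2*(-1039 + r)/(R + r) (a(r, R) = 2*((r - 1039)/(R + r)) = 2*((-1039 + r)/(R + r)) = 2*(-1039 + r)/(R + r))
q = 193
f(p) = 1/(2*p)
f(q) - a(-1704, 1324) = (½)/193 - 2*(-1039 - 1704)/(1324 - 1704) = (½)*(1/193) - 2*(-2743)/(-380) = 1/386 - 2*(-1)*(-2743)/380 = 1/386 - 1*2743/190 = 1/386 - 2743/190 = -264652/18335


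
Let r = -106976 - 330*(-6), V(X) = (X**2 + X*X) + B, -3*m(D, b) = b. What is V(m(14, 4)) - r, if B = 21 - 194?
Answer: 943439/9 ≈ 1.0483e+5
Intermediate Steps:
B = -173
m(D, b) = -b/3
V(X) = -173 + 2*X**2 (V(X) = (X**2 + X*X) - 173 = (X**2 + X**2) - 173 = 2*X**2 - 173 = -173 + 2*X**2)
r = -104996 (r = -106976 - 1*(-1980) = -106976 + 1980 = -104996)
V(m(14, 4)) - r = (-173 + 2*(-1/3*4)**2) - 1*(-104996) = (-173 + 2*(-4/3)**2) + 104996 = (-173 + 2*(16/9)) + 104996 = (-173 + 32/9) + 104996 = -1525/9 + 104996 = 943439/9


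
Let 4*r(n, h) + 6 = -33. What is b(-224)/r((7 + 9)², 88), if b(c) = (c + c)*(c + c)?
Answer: -802816/39 ≈ -20585.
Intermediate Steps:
r(n, h) = -39/4 (r(n, h) = -3/2 + (¼)*(-33) = -3/2 - 33/4 = -39/4)
b(c) = 4*c² (b(c) = (2*c)*(2*c) = 4*c²)
b(-224)/r((7 + 9)², 88) = (4*(-224)²)/(-39/4) = (4*50176)*(-4/39) = 200704*(-4/39) = -802816/39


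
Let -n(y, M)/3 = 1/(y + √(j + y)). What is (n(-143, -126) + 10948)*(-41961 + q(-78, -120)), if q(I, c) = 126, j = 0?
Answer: -7328167225/16 - 13945*I*√143/2288 ≈ -4.5801e+8 - 72.884*I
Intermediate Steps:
n(y, M) = -3/(y + √y) (n(y, M) = -3/(y + √(0 + y)) = -3/(y + √y))
(n(-143, -126) + 10948)*(-41961 + q(-78, -120)) = (-3/(-143 + √(-143)) + 10948)*(-41961 + 126) = (-3/(-143 + I*√143) + 10948)*(-41835) = (10948 - 3/(-143 + I*√143))*(-41835) = -458009580 + 125505/(-143 + I*√143)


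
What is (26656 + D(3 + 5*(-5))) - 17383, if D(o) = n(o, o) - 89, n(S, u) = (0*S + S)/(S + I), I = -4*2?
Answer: 137771/15 ≈ 9184.7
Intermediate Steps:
I = -8
n(S, u) = S/(-8 + S) (n(S, u) = (0*S + S)/(S - 8) = (0 + S)/(-8 + S) = S/(-8 + S))
D(o) = -89 + o/(-8 + o) (D(o) = o/(-8 + o) - 89 = -89 + o/(-8 + o))
(26656 + D(3 + 5*(-5))) - 17383 = (26656 + 8*(89 - 11*(3 + 5*(-5)))/(-8 + (3 + 5*(-5)))) - 17383 = (26656 + 8*(89 - 11*(3 - 25))/(-8 + (3 - 25))) - 17383 = (26656 + 8*(89 - 11*(-22))/(-8 - 22)) - 17383 = (26656 + 8*(89 + 242)/(-30)) - 17383 = (26656 + 8*(-1/30)*331) - 17383 = (26656 - 1324/15) - 17383 = 398516/15 - 17383 = 137771/15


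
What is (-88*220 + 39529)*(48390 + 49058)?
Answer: 1965428712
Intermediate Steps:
(-88*220 + 39529)*(48390 + 49058) = (-19360 + 39529)*97448 = 20169*97448 = 1965428712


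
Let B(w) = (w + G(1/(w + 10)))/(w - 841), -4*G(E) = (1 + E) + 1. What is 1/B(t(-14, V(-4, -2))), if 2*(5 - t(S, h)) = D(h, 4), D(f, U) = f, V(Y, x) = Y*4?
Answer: -25392/383 ≈ -66.298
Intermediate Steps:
V(Y, x) = 4*Y
G(E) = -½ - E/4 (G(E) = -((1 + E) + 1)/4 = -(2 + E)/4 = -½ - E/4)
t(S, h) = 5 - h/2
B(w) = (-½ + w - 1/(4*(10 + w)))/(-841 + w) (B(w) = (w + (-½ - 1/(4*(w + 10))))/(w - 841) = (w + (-½ - 1/(4*(10 + w))))/(-841 + w) = (-½ + w - 1/(4*(10 + w)))/(-841 + w))
1/B(t(-14, V(-4, -2))) = 1/((-21 + 4*(5 - 2*(-4))² + 38*(5 - 2*(-4)))/(4*(-8410 + (5 - 2*(-4))² - 831*(5 - 2*(-4))))) = 1/((-21 + 4*(5 - ½*(-16))² + 38*(5 - ½*(-16)))/(4*(-8410 + (5 - ½*(-16))² - 831*(5 - ½*(-16))))) = 1/((-21 + 4*(5 + 8)² + 38*(5 + 8))/(4*(-8410 + (5 + 8)² - 831*(5 + 8)))) = 1/((-21 + 4*13² + 38*13)/(4*(-8410 + 13² - 831*13))) = 1/((-21 + 4*169 + 494)/(4*(-8410 + 169 - 10803))) = 1/((¼)*(-21 + 676 + 494)/(-19044)) = 1/((¼)*(-1/19044)*1149) = 1/(-383/25392) = -25392/383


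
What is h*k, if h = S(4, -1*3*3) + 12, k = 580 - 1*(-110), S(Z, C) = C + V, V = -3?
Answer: 0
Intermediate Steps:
S(Z, C) = -3 + C (S(Z, C) = C - 3 = -3 + C)
k = 690 (k = 580 + 110 = 690)
h = 0 (h = (-3 - 1*3*3) + 12 = (-3 - 3*3) + 12 = (-3 - 9) + 12 = -12 + 12 = 0)
h*k = 0*690 = 0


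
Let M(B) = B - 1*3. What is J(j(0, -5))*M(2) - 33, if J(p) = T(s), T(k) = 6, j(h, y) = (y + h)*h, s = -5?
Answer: -39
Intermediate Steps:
j(h, y) = h*(h + y) (j(h, y) = (h + y)*h = h*(h + y))
J(p) = 6
M(B) = -3 + B (M(B) = B - 3 = -3 + B)
J(j(0, -5))*M(2) - 33 = 6*(-3 + 2) - 33 = 6*(-1) - 33 = -6 - 33 = -39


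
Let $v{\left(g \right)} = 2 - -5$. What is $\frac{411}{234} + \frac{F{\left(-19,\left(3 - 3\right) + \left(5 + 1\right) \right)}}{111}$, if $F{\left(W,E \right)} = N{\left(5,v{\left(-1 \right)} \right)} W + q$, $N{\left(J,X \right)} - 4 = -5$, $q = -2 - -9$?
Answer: $\frac{1915}{962} \approx 1.9906$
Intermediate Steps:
$q = 7$ ($q = -2 + 9 = 7$)
$v{\left(g \right)} = 7$ ($v{\left(g \right)} = 2 + 5 = 7$)
$N{\left(J,X \right)} = -1$ ($N{\left(J,X \right)} = 4 - 5 = -1$)
$F{\left(W,E \right)} = 7 - W$ ($F{\left(W,E \right)} = - W + 7 = 7 - W$)
$\frac{411}{234} + \frac{F{\left(-19,\left(3 - 3\right) + \left(5 + 1\right) \right)}}{111} = \frac{411}{234} + \frac{7 - -19}{111} = 411 \cdot \frac{1}{234} + \left(7 + 19\right) \frac{1}{111} = \frac{137}{78} + 26 \cdot \frac{1}{111} = \frac{137}{78} + \frac{26}{111} = \frac{1915}{962}$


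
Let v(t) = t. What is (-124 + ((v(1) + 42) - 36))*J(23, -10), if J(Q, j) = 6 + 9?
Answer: -1755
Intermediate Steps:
J(Q, j) = 15
(-124 + ((v(1) + 42) - 36))*J(23, -10) = (-124 + ((1 + 42) - 36))*15 = (-124 + (43 - 36))*15 = (-124 + 7)*15 = -117*15 = -1755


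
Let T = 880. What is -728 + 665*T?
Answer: 584472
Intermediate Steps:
-728 + 665*T = -728 + 665*880 = -728 + 585200 = 584472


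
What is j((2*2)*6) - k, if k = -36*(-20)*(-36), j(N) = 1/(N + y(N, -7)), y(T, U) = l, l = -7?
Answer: 440641/17 ≈ 25920.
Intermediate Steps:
y(T, U) = -7
j(N) = 1/(-7 + N) (j(N) = 1/(N - 7) = 1/(-7 + N))
k = -25920 (k = 720*(-36) = -25920)
j((2*2)*6) - k = 1/(-7 + (2*2)*6) - 1*(-25920) = 1/(-7 + 4*6) + 25920 = 1/(-7 + 24) + 25920 = 1/17 + 25920 = 440641/17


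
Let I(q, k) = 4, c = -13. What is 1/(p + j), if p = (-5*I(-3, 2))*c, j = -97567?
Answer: -1/97307 ≈ -1.0277e-5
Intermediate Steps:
p = 260 (p = -5*4*(-13) = -20*(-13) = 260)
1/(p + j) = 1/(260 - 97567) = 1/(-97307) = -1/97307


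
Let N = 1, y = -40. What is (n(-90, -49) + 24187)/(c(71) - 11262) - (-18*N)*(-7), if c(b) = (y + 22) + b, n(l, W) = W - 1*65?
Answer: -1436407/11209 ≈ -128.15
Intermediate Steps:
n(l, W) = -65 + W (n(l, W) = W - 65 = -65 + W)
c(b) = -18 + b (c(b) = (-40 + 22) + b = -18 + b)
(n(-90, -49) + 24187)/(c(71) - 11262) - (-18*N)*(-7) = ((-65 - 49) + 24187)/((-18 + 71) - 11262) - (-18*1)*(-7) = (-114 + 24187)/(53 - 11262) - (-18)*(-7) = 24073/(-11209) - 1*126 = 24073*(-1/11209) - 126 = -24073/11209 - 126 = -1436407/11209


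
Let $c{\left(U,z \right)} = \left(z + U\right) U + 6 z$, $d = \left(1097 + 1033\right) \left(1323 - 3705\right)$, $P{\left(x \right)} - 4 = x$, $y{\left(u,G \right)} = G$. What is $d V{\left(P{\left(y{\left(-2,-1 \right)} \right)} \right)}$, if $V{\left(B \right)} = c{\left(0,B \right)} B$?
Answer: $-273977640$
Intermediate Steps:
$P{\left(x \right)} = 4 + x$
$d = -5073660$ ($d = 2130 \left(-2382\right) = -5073660$)
$c{\left(U,z \right)} = 6 z + U \left(U + z\right)$ ($c{\left(U,z \right)} = \left(U + z\right) U + 6 z = U \left(U + z\right) + 6 z = 6 z + U \left(U + z\right)$)
$V{\left(B \right)} = 6 B^{2}$ ($V{\left(B \right)} = \left(0^{2} + 6 B + 0 B\right) B = \left(0 + 6 B + 0\right) B = 6 B B = 6 B^{2}$)
$d V{\left(P{\left(y{\left(-2,-1 \right)} \right)} \right)} = - 5073660 \cdot 6 \left(4 - 1\right)^{2} = - 5073660 \cdot 6 \cdot 3^{2} = - 5073660 \cdot 6 \cdot 9 = \left(-5073660\right) 54 = -273977640$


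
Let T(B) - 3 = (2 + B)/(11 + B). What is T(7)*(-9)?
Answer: -63/2 ≈ -31.500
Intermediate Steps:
T(B) = 3 + (2 + B)/(11 + B)
T(7)*(-9) = ((35 + 4*7)/(11 + 7))*(-9) = ((35 + 28)/18)*(-9) = ((1/18)*63)*(-9) = (7/2)*(-9) = -63/2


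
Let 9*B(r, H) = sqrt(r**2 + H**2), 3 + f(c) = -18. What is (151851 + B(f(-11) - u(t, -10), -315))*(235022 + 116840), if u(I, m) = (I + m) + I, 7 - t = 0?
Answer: 53430596562 + 1759310*sqrt(3994)/9 ≈ 5.3443e+10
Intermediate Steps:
t = 7 (t = 7 - 1*0 = 7 + 0 = 7)
f(c) = -21 (f(c) = -3 - 18 = -21)
u(I, m) = m + 2*I
B(r, H) = sqrt(H**2 + r**2)/9 (B(r, H) = sqrt(r**2 + H**2)/9 = sqrt(H**2 + r**2)/9)
(151851 + B(f(-11) - u(t, -10), -315))*(235022 + 116840) = (151851 + sqrt((-315)**2 + (-21 - (-10 + 2*7))**2)/9)*(235022 + 116840) = (151851 + sqrt(99225 + (-21 - (-10 + 14))**2)/9)*351862 = (151851 + sqrt(99225 + (-21 - 1*4)**2)/9)*351862 = (151851 + sqrt(99225 + (-21 - 4)**2)/9)*351862 = (151851 + sqrt(99225 + (-25)**2)/9)*351862 = (151851 + sqrt(99225 + 625)/9)*351862 = (151851 + sqrt(99850)/9)*351862 = (151851 + (5*sqrt(3994))/9)*351862 = (151851 + 5*sqrt(3994)/9)*351862 = 53430596562 + 1759310*sqrt(3994)/9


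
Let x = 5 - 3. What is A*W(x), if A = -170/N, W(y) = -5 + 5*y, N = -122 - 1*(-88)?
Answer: 25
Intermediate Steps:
N = -34 (N = -122 + 88 = -34)
x = 2
A = 5 (A = -170/(-34) = -170*(-1/34) = 5)
A*W(x) = 5*(-5 + 5*2) = 5*(-5 + 10) = 5*5 = 25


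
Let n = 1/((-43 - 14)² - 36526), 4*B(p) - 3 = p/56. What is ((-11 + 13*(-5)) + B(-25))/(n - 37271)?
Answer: 187249679/92606607744 ≈ 0.0020220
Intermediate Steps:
B(p) = ¾ + p/224 (B(p) = ¾ + (p/56)/4 = ¾ + p/224)
n = -1/33277 (n = 1/((-57)² - 36526) = 1/(3249 - 36526) = 1/(-33277) = -1/33277 ≈ -3.0051e-5)
((-11 + 13*(-5)) + B(-25))/(n - 37271) = ((-11 + 13*(-5)) + (¾ + (1/224)*(-25)))/(-1/33277 - 37271) = ((-11 - 65) + (¾ - 25/224))/(-1240267068/33277) = (-76 + 143/224)*(-33277/1240267068) = -16881/224*(-33277/1240267068) = 187249679/92606607744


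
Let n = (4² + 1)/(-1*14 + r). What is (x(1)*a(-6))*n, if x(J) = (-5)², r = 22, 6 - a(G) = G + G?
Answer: 3825/4 ≈ 956.25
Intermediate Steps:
a(G) = 6 - 2*G (a(G) = 6 - (G + G) = 6 - 2*G)
x(J) = 25
n = 17/8 (n = (4² + 1)/(-1*14 + 22) = (16 + 1)/(-14 + 22) = 17/8 ≈ 2.1250)
(x(1)*a(-6))*n = (25*(6 - 2*(-6)))*(17/8) = (25*(6 + 12))*(17/8) = (25*18)*(17/8) = 450*(17/8) = 3825/4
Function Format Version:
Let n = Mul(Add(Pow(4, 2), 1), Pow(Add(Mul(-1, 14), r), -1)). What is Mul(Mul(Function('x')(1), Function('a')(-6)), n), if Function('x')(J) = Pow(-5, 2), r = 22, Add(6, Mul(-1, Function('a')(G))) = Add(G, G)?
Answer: Rational(3825, 4) ≈ 956.25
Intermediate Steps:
Function('a')(G) = Add(6, Mul(-2, G)) (Function('a')(G) = Add(6, Mul(-1, Add(G, G))) = Add(6, Mul(-1, Mul(2, G))) = Add(6, Mul(-2, G)))
Function('x')(J) = 25
n = Rational(17, 8) (n = Mul(Add(Pow(4, 2), 1), Pow(Add(Mul(-1, 14), 22), -1)) = Mul(Add(16, 1), Pow(Add(-14, 22), -1)) = Mul(17, Pow(8, -1)) = Mul(17, Rational(1, 8)) = Rational(17, 8) ≈ 2.1250)
Mul(Mul(Function('x')(1), Function('a')(-6)), n) = Mul(Mul(25, Add(6, Mul(-2, -6))), Rational(17, 8)) = Mul(Mul(25, Add(6, 12)), Rational(17, 8)) = Mul(Mul(25, 18), Rational(17, 8)) = Mul(450, Rational(17, 8)) = Rational(3825, 4)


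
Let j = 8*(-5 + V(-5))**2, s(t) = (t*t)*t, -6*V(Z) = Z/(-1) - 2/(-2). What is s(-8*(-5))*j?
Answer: 18432000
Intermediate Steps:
V(Z) = -1/6 + Z/6 (V(Z) = -(Z/(-1) - 2/(-2))/6 = -(Z*(-1) - 2*(-1/2))/6 = -(-Z + 1)/6 = -(1 - Z)/6 = -1/6 + Z/6)
s(t) = t**3 (s(t) = t**2*t = t**3)
j = 288 (j = 8*(-5 + (-1/6 + (1/6)*(-5)))**2 = 8*(-5 + (-1/6 - 5/6))**2 = 8*(-5 - 1)**2 = 8*(-6)**2 = 8*36 = 288)
s(-8*(-5))*j = (-8*(-5))**3*288 = 40**3*288 = 64000*288 = 18432000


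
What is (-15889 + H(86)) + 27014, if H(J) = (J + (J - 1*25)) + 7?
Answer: 11279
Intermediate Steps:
H(J) = -18 + 2*J (H(J) = (J + (J - 25)) + 7 = (J + (-25 + J)) + 7 = (-25 + 2*J) + 7 = -18 + 2*J)
(-15889 + H(86)) + 27014 = (-15889 + (-18 + 2*86)) + 27014 = (-15889 + (-18 + 172)) + 27014 = (-15889 + 154) + 27014 = -15735 + 27014 = 11279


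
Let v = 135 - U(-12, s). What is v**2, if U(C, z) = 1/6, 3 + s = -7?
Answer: 654481/36 ≈ 18180.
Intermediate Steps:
s = -10 (s = -3 - 7 = -10)
U(C, z) = 1/6 (U(C, z) = 1*(1/6) = 1/6)
v = 809/6 (v = 135 - 1*1/6 = 135 - 1/6 = 809/6 ≈ 134.83)
v**2 = (809/6)**2 = 654481/36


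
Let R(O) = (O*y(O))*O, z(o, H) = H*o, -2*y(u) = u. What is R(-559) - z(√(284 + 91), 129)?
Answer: 174676879/2 - 645*√15 ≈ 8.7336e+7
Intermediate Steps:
y(u) = -u/2
R(O) = -O³/2 (R(O) = (O*(-O/2))*O = (-O²/2)*O = -O³/2)
R(-559) - z(√(284 + 91), 129) = -½*(-559)³ - 129*√(284 + 91) = -½*(-174676879) - 129*√375 = 174676879/2 - 129*5*√15 = 174676879/2 - 645*√15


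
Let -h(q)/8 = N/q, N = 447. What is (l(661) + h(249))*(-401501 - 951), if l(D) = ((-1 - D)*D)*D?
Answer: 9661690300347016/83 ≈ 1.1641e+14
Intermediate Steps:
l(D) = D²*(-1 - D) (l(D) = (D*(-1 - D))*D = D²*(-1 - D))
h(q) = -3576/q
(l(661) + h(249))*(-401501 - 951) = (661²*(-1 - 1*661) - 3576/249)*(-401501 - 951) = (436921*(-1 - 661) - 3576*1/249)*(-402452) = (436921*(-662) - 1192/83)*(-402452) = (-289241702 - 1192/83)*(-402452) = -24007062458/83*(-402452) = 9661690300347016/83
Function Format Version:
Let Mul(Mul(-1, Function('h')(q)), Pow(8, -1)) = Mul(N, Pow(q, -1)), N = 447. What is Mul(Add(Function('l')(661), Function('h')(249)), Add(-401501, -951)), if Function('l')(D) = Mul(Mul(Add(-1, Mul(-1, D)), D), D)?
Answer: Rational(9661690300347016, 83) ≈ 1.1641e+14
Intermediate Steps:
Function('l')(D) = Mul(Pow(D, 2), Add(-1, Mul(-1, D))) (Function('l')(D) = Mul(Mul(D, Add(-1, Mul(-1, D))), D) = Mul(Pow(D, 2), Add(-1, Mul(-1, D))))
Function('h')(q) = Mul(-3576, Pow(q, -1)) (Function('h')(q) = Mul(-8, Mul(447, Pow(q, -1))) = Mul(-3576, Pow(q, -1)))
Mul(Add(Function('l')(661), Function('h')(249)), Add(-401501, -951)) = Mul(Add(Mul(Pow(661, 2), Add(-1, Mul(-1, 661))), Mul(-3576, Pow(249, -1))), Add(-401501, -951)) = Mul(Add(Mul(436921, Add(-1, -661)), Mul(-3576, Rational(1, 249))), -402452) = Mul(Add(Mul(436921, -662), Rational(-1192, 83)), -402452) = Mul(Add(-289241702, Rational(-1192, 83)), -402452) = Mul(Rational(-24007062458, 83), -402452) = Rational(9661690300347016, 83)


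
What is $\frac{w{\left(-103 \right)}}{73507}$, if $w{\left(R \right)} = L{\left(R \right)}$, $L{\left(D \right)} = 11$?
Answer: $\frac{11}{73507} \approx 0.00014965$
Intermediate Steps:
$w{\left(R \right)} = 11$
$\frac{w{\left(-103 \right)}}{73507} = \frac{11}{73507}$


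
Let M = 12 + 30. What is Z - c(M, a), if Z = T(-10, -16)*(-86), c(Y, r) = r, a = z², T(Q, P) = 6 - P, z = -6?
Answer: -1928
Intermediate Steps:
M = 42
a = 36 (a = (-6)² = 36)
Z = -1892 (Z = (6 - 1*(-16))*(-86) = (6 + 16)*(-86) = 22*(-86) = -1892)
Z - c(M, a) = -1892 - 1*36 = -1892 - 36 = -1928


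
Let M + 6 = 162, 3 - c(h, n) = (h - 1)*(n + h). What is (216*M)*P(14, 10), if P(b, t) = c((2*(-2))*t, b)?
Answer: -35818848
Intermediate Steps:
c(h, n) = 3 - (-1 + h)*(h + n) (c(h, n) = 3 - (h - 1)*(n + h) = 3 - (-1 + h)*(h + n))
P(b, t) = 3 + b - 16*t² - 4*t + 4*b*t (P(b, t) = 3 + (2*(-2))*t + b - ((2*(-2))*t)² - (2*(-2))*t*b = 3 - 4*t + b - (-4*t)² - (-4*t)*b = 3 - 4*t + b - 16*t² + 4*b*t = 3 + b - 16*t² - 4*t + 4*b*t)
M = 156 (M = -6 + 162 = 156)
(216*M)*P(14, 10) = (216*156)*(3 + 14 - 16*10² - 4*10 + 4*14*10) = 33696*(3 + 14 - 16*100 - 40 + 560) = 33696*(3 + 14 - 1600 - 40 + 560) = 33696*(-1063) = -35818848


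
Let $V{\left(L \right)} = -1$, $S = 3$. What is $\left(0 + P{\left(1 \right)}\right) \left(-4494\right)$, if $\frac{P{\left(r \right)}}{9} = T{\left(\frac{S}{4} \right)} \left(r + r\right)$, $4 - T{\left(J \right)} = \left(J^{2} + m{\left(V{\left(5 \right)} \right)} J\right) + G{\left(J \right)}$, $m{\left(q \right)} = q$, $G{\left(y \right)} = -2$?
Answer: $- \frac{2002077}{4} \approx -5.0052 \cdot 10^{5}$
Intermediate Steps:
$T{\left(J \right)} = 6 + J - J^{2}$ ($T{\left(J \right)} = 4 - \left(\left(J^{2} - J\right) - 2\right) = 4 - \left(-2 + J^{2} - J\right) = 4 + \left(2 + J - J^{2}\right) = 6 + J - J^{2}$)
$P{\left(r \right)} = \frac{891 r}{8}$ ($P{\left(r \right)} = 9 \left(6 + \frac{3}{4} - \left(\frac{3}{4}\right)^{2}\right) \left(r + r\right) = 9 \left(6 + 3 \cdot \frac{1}{4} - \left(3 \cdot \frac{1}{4}\right)^{2}\right) 2 r = 9 \left(6 + \frac{3}{4} - \left(\frac{3}{4}\right)^{2}\right) 2 r = 9 \left(6 + \frac{3}{4} - \frac{9}{16}\right) 2 r = 9 \frac{99 \cdot 2 r}{16} = 9 \frac{99 r}{8} = \frac{891 r}{8}$)
$\left(0 + P{\left(1 \right)}\right) \left(-4494\right) = \left(0 + \frac{891}{8} \cdot 1\right) \left(-4494\right) = \left(0 + \frac{891}{8}\right) \left(-4494\right) = \frac{891}{8} \left(-4494\right) = - \frac{2002077}{4}$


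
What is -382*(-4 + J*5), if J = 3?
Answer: -4202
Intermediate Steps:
-382*(-4 + J*5) = -382*(-4 + 3*5) = -382*(-4 + 15) = -382*11 = -4202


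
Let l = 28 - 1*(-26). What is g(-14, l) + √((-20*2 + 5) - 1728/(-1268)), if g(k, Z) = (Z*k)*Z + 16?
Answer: -40808 + I*√3380171/317 ≈ -40808.0 + 5.7998*I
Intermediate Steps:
l = 54 (l = 28 + 26 = 54)
g(k, Z) = 16 + k*Z² (g(k, Z) = k*Z² + 16 = 16 + k*Z²)
g(-14, l) + √((-20*2 + 5) - 1728/(-1268)) = (16 - 14*54²) + √((-20*2 + 5) - 1728/(-1268)) = (16 - 14*2916) + √((-40 + 5) - 1728*(-1/1268)) = (16 - 40824) + √(-35 + 432/317) = -40808 + √(-10663/317) = -40808 + I*√3380171/317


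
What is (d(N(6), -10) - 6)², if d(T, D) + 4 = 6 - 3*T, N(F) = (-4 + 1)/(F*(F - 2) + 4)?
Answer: 10609/784 ≈ 13.532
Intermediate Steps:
N(F) = -3/(4 + F*(-2 + F)) (N(F) = -3/(F*(-2 + F) + 4) = -3/(4 + F*(-2 + F)))
d(T, D) = 2 - 3*T (d(T, D) = -4 + (6 - 3*T) = 2 - 3*T)
(d(N(6), -10) - 6)² = ((2 - (-9)/(4 + 6² - 2*6)) - 6)² = ((2 - (-9)/(4 + 36 - 12)) - 6)² = ((2 - (-9)/28) - 6)² = ((2 - 3*(-3/28)) - 6)² = ((2 + 9/28) - 6)² = (65/28 - 6)² = (-103/28)² = 10609/784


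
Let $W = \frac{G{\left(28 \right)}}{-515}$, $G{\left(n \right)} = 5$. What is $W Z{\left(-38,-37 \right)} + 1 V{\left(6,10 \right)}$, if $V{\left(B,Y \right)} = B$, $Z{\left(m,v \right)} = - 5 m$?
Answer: $\frac{428}{103} \approx 4.1553$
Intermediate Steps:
$W = - \frac{1}{103}$ ($W = \frac{5}{-515} = 5 \left(- \frac{1}{515}\right) = - \frac{1}{103} \approx -0.0097087$)
$W Z{\left(-38,-37 \right)} + 1 V{\left(6,10 \right)} = - \frac{\left(-5\right) \left(-38\right)}{103} + 1 \cdot 6 = \left(- \frac{1}{103}\right) 190 + 6 = - \frac{190}{103} + 6 = \frac{428}{103}$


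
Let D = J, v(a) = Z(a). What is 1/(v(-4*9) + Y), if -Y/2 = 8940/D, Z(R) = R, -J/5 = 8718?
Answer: -1453/51712 ≈ -0.028098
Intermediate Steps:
J = -43590 (J = -5*8718 = -43590)
v(a) = a
D = -43590
Y = 596/1453 (Y = -17880/(-43590) = -17880*(-1)/43590 = -2*(-298/1453) = 596/1453 ≈ 0.41019)
1/(v(-4*9) + Y) = 1/(-4*9 + 596/1453) = 1/(-36 + 596/1453) = 1/(-51712/1453) = -1453/51712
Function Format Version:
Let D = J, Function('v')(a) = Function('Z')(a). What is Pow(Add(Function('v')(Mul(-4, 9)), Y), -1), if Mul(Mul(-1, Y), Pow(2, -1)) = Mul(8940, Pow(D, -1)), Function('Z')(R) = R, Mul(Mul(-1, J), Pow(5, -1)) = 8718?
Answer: Rational(-1453, 51712) ≈ -0.028098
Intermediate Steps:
J = -43590 (J = Mul(-5, 8718) = -43590)
Function('v')(a) = a
D = -43590
Y = Rational(596, 1453) (Y = Mul(-2, Mul(8940, Pow(-43590, -1))) = Mul(-2, Mul(8940, Rational(-1, 43590))) = Mul(-2, Rational(-298, 1453)) = Rational(596, 1453) ≈ 0.41019)
Pow(Add(Function('v')(Mul(-4, 9)), Y), -1) = Pow(Add(Mul(-4, 9), Rational(596, 1453)), -1) = Pow(Add(-36, Rational(596, 1453)), -1) = Pow(Rational(-51712, 1453), -1) = Rational(-1453, 51712)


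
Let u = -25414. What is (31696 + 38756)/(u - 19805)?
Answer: -23484/15073 ≈ -1.5580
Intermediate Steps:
(31696 + 38756)/(u - 19805) = (31696 + 38756)/(-25414 - 19805) = 70452/(-45219) = 70452*(-1/45219) = -23484/15073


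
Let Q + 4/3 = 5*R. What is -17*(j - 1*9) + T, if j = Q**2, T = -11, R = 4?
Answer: -52034/9 ≈ -5781.6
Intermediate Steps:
Q = 56/3 (Q = -4/3 + 5*4 = -4/3 + 20 = 56/3 ≈ 18.667)
j = 3136/9 (j = (56/3)**2 = 3136/9 ≈ 348.44)
-17*(j - 1*9) + T = -17*(3136/9 - 1*9) - 11 = -17*(3136/9 - 9) - 11 = -17*3055/9 - 11 = -51935/9 - 11 = -52034/9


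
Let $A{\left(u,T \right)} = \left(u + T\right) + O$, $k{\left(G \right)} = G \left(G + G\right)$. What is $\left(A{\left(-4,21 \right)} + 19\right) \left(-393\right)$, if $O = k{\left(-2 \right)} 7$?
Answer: $-36156$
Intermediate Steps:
$k{\left(G \right)} = 2 G^{2}$ ($k{\left(G \right)} = G 2 G = 2 G^{2}$)
$O = 56$ ($O = 2 \left(-2\right)^{2} \cdot 7 = 2 \cdot 4 \cdot 7 = 8 \cdot 7 = 56$)
$A{\left(u,T \right)} = 56 + T + u$ ($A{\left(u,T \right)} = \left(u + T\right) + 56 = \left(T + u\right) + 56 = 56 + T + u$)
$\left(A{\left(-4,21 \right)} + 19\right) \left(-393\right) = \left(\left(56 + 21 - 4\right) + 19\right) \left(-393\right) = \left(73 + 19\right) \left(-393\right) = 92 \left(-393\right) = -36156$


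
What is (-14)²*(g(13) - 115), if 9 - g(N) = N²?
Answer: -53900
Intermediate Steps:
g(N) = 9 - N²
(-14)²*(g(13) - 115) = (-14)²*((9 - 1*13²) - 115) = 196*((9 - 1*169) - 115) = 196*((9 - 169) - 115) = 196*(-160 - 115) = 196*(-275) = -53900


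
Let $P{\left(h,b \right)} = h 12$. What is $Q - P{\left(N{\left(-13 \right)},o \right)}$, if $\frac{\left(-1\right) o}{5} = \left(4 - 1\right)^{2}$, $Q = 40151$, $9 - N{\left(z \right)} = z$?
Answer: $39887$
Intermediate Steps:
$N{\left(z \right)} = 9 - z$
$o = -45$ ($o = - 5 \left(4 - 1\right)^{2} = - 5 \cdot 3^{2} = \left(-5\right) 9 = -45$)
$P{\left(h,b \right)} = 12 h$
$Q - P{\left(N{\left(-13 \right)},o \right)} = 40151 - 12 \left(9 - -13\right) = 40151 - 12 \left(9 + 13\right) = 40151 - 12 \cdot 22 = 40151 - 264 = 39887$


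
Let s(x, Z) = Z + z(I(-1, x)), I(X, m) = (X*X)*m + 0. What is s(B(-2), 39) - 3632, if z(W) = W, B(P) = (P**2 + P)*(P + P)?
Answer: -3601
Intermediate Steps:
I(X, m) = m*X**2 (I(X, m) = X**2*m + 0 = m*X**2 + 0 = m*X**2)
B(P) = 2*P*(P + P**2) (B(P) = (P + P**2)*(2*P) = 2*P*(P + P**2))
s(x, Z) = Z + x (s(x, Z) = Z + x*(-1)**2 = Z + x*1 = Z + x)
s(B(-2), 39) - 3632 = (39 + 2*(-2)**2*(1 - 2)) - 3632 = (39 + 2*4*(-1)) - 3632 = (39 - 8) - 3632 = 31 - 3632 = -3601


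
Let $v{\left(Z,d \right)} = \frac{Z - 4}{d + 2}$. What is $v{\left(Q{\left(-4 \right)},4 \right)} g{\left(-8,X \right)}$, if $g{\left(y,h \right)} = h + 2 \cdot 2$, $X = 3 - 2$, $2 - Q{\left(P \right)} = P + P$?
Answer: $5$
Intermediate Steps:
$Q{\left(P \right)} = 2 - 2 P$ ($Q{\left(P \right)} = 2 - \left(P + P\right) = 2 - 2 P$)
$X = 1$
$g{\left(y,h \right)} = 4 + h$ ($g{\left(y,h \right)} = h + 4 = 4 + h$)
$v{\left(Z,d \right)} = \frac{-4 + Z}{2 + d}$
$v{\left(Q{\left(-4 \right)},4 \right)} g{\left(-8,X \right)} = \frac{-4 + \left(2 - -8\right)}{2 + 4} \left(4 + 1\right) = \frac{-4 + \left(2 + 8\right)}{6} \cdot 5 = \frac{-4 + 10}{6} \cdot 5 = \frac{1}{6} \cdot 6 \cdot 5 = 1 \cdot 5 = 5$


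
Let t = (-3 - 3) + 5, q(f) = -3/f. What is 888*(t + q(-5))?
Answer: -1776/5 ≈ -355.20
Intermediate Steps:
t = -1 (t = -6 + 5 = -1)
888*(t + q(-5)) = 888*(-1 - 3/(-5)) = 888*(-1 - 3*(-⅕)) = 888*(-1 + ⅗) = 888*(-⅖) = -1776/5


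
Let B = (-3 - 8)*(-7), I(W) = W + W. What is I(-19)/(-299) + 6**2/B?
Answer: 13690/23023 ≈ 0.59462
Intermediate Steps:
I(W) = 2*W
B = 77 (B = -11*(-7) = 77)
I(-19)/(-299) + 6**2/B = (2*(-19))/(-299) + 6**2/77 = -38*(-1/299) + 36*(1/77) = 38/299 + 36/77 = 13690/23023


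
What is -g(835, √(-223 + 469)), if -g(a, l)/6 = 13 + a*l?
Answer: 78 + 5010*√246 ≈ 78657.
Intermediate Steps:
g(a, l) = -78 - 6*a*l (g(a, l) = -6*(13 + a*l) = -78 - 6*a*l)
-g(835, √(-223 + 469)) = -(-78 - 6*835*√(-223 + 469)) = -(-78 - 6*835*√246) = -(-78 - 5010*√246) = 78 + 5010*√246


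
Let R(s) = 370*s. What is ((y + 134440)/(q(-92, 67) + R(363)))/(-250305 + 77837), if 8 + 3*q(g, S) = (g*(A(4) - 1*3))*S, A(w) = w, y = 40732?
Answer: -131379/17107014686 ≈ -7.6798e-6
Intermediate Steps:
q(g, S) = -8/3 + S*g/3 (q(g, S) = -8/3 + ((g*(4 - 1*3))*S)/3 = -8/3 + ((g*(4 - 3))*S)/3 = -8/3 + ((g*1)*S)/3 = -8/3 + (g*S)/3 = -8/3 + (S*g)/3 = -8/3 + S*g/3)
((y + 134440)/(q(-92, 67) + R(363)))/(-250305 + 77837) = ((40732 + 134440)/((-8/3 + (⅓)*67*(-92)) + 370*363))/(-250305 + 77837) = (175172/((-8/3 - 6164/3) + 134310))/(-172468) = (175172/(-6172/3 + 134310))*(-1/172468) = (175172/(396758/3))*(-1/172468) = (175172*(3/396758))*(-1/172468) = (262758/198379)*(-1/172468) = -131379/17107014686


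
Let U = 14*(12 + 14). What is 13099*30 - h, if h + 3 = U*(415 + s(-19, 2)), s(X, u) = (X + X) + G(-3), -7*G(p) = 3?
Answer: 255901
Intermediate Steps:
G(p) = -3/7 (G(p) = -⅐*3 = -3/7)
s(X, u) = -3/7 + 2*X (s(X, u) = (X + X) - 3/7 = 2*X - 3/7 = -3/7 + 2*X)
U = 364 (U = 14*26 = 364)
h = 137069 (h = -3 + 364*(415 + (-3/7 + 2*(-19))) = -3 + 364*(415 + (-3/7 - 38)) = -3 + 364*(415 - 269/7) = -3 + 364*(2636/7) = -3 + 137072 = 137069)
13099*30 - h = 13099*30 - 1*137069 = 392970 - 137069 = 255901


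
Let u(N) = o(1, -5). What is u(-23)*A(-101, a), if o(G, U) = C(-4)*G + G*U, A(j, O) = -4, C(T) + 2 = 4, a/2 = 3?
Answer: 12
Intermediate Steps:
a = 6 (a = 2*3 = 6)
C(T) = 2 (C(T) = -2 + 4 = 2)
o(G, U) = 2*G + G*U
u(N) = -3 (u(N) = 1*(2 - 5) = 1*(-3) = -3)
u(-23)*A(-101, a) = -3*(-4) = 12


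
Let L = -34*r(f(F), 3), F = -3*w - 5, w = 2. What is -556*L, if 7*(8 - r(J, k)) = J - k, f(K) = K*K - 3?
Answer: -1115336/7 ≈ -1.5933e+5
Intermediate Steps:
F = -11 (F = -3*2 - 5 = -6 - 5 = -11)
f(K) = -3 + K² (f(K) = K² - 3 = -3 + K²)
r(J, k) = 8 - J/7 + k/7 (r(J, k) = 8 - (J - k)/7 = 8 + (-J/7 + k/7) = 8 - J/7 + k/7)
L = 2006/7 (L = -34*(8 - (-3 + (-11)²)/7 + (⅐)*3) = -34*(8 - (-3 + 121)/7 + 3/7) = -34*(8 - ⅐*118 + 3/7) = -34*(8 - 118/7 + 3/7) = -34*(-59/7) = 2006/7 ≈ 286.57)
-556*L = -556*2006/7 = -1115336/7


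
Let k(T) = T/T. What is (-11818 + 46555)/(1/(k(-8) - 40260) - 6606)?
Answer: -1398476883/265950955 ≈ -5.2584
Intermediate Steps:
k(T) = 1
(-11818 + 46555)/(1/(k(-8) - 40260) - 6606) = (-11818 + 46555)/(1/(1 - 40260) - 6606) = 34737/(1/(-40259) - 6606) = 34737/(-1/40259 - 6606) = 34737/(-265950955/40259) = 34737*(-40259/265950955) = -1398476883/265950955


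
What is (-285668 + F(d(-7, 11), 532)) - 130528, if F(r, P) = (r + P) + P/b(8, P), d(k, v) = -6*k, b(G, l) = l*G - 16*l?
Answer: -3324977/8 ≈ -4.1562e+5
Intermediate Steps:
b(G, l) = -16*l + G*l (b(G, l) = G*l - 16*l = -16*l + G*l)
F(r, P) = -⅛ + P + r (F(r, P) = (r + P) + P/((P*(-16 + 8))) = (P + r) + P/((P*(-8))) = (P + r) + P/((-8*P)) = (P + r) + P*(-1/(8*P)) = (P + r) - ⅛ = -⅛ + P + r)
(-285668 + F(d(-7, 11), 532)) - 130528 = (-285668 + (-⅛ + 532 - 6*(-7))) - 130528 = (-285668 + (-⅛ + 532 + 42)) - 130528 = (-285668 + 4591/8) - 130528 = -2280753/8 - 130528 = -3324977/8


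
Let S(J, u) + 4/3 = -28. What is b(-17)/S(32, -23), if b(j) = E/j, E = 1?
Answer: 3/1496 ≈ 0.0020053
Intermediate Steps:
b(j) = 1/j
S(J, u) = -88/3 (S(J, u) = -4/3 - 28 = -88/3)
b(-17)/S(32, -23) = 1/((-17)*(-88/3)) = -1/17*(-3/88) = 3/1496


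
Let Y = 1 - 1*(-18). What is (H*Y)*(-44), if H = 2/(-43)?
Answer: 1672/43 ≈ 38.884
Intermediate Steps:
Y = 19 (Y = 1 + 18 = 19)
H = -2/43 (H = 2*(-1/43) = -2/43 ≈ -0.046512)
(H*Y)*(-44) = -2/43*19*(-44) = -38/43*(-44) = 1672/43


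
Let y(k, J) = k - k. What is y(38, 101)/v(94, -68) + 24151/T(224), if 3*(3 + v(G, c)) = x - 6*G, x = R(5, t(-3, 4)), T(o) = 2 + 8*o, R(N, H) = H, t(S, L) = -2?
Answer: 24151/1794 ≈ 13.462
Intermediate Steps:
x = -2
y(k, J) = 0
v(G, c) = -11/3 - 2*G (v(G, c) = -3 + (-2 - 6*G)/3 = -3 + (-⅔ - 2*G) = -11/3 - 2*G)
y(38, 101)/v(94, -68) + 24151/T(224) = 0/(-11/3 - 2*94) + 24151/(2 + 8*224) = 0/(-11/3 - 188) + 24151/(2 + 1792) = 0/(-575/3) + 24151/1794 = 0*(-3/575) + 24151*(1/1794) = 0 + 24151/1794 = 24151/1794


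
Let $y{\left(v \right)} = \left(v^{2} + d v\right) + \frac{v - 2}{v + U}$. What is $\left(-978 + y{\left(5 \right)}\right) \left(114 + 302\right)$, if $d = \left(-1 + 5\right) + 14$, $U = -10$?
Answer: $- \frac{1796288}{5} \approx -3.5926 \cdot 10^{5}$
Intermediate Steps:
$d = 18$ ($d = 4 + 14 = 18$)
$y{\left(v \right)} = v^{2} + 18 v + \frac{-2 + v}{-10 + v}$ ($y{\left(v \right)} = \left(v^{2} + 18 v\right) + \frac{v - 2}{v - 10} = \left(v^{2} + 18 v\right) + \frac{-2 + v}{-10 + v} = v^{2} + 18 v + \frac{-2 + v}{-10 + v}$)
$\left(-978 + y{\left(5 \right)}\right) \left(114 + 302\right) = \left(-978 + \frac{-2 + 5^{3} - 895 + 8 \cdot 5^{2}}{-10 + 5}\right) \left(114 + 302\right) = \left(-978 + \frac{-2 + 125 - 895 + 8 \cdot 25}{-5}\right) 416 = \left(-978 - \frac{-2 + 125 - 895 + 200}{5}\right) 416 = \left(-978 - - \frac{572}{5}\right) 416 = \left(-978 + \frac{572}{5}\right) 416 = \left(- \frac{4318}{5}\right) 416 = - \frac{1796288}{5}$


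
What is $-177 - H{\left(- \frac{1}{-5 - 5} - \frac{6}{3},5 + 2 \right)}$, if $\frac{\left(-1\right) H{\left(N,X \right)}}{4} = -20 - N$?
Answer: $- \frac{1247}{5} \approx -249.4$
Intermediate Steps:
$H{\left(N,X \right)} = 80 + 4 N$ ($H{\left(N,X \right)} = - 4 \left(-20 - N\right) = 80 + 4 N$)
$-177 - H{\left(- \frac{1}{-5 - 5} - \frac{6}{3},5 + 2 \right)} = -177 - \left(80 + 4 \left(- \frac{1}{-5 - 5} - \frac{6}{3}\right)\right) = -177 - \left(80 + 4 \left(- \frac{1}{-5 - 5} - 2\right)\right) = -177 - \left(80 + 4 \left(- \frac{1}{-10} - 2\right)\right) = -177 - \left(80 + 4 \left(\left(-1\right) \left(- \frac{1}{10}\right) - 2\right)\right) = -177 - \left(80 + 4 \left(\frac{1}{10} - 2\right)\right) = -177 - \left(80 + 4 \left(- \frac{19}{10}\right)\right) = -177 - \left(80 - \frac{38}{5}\right) = -177 - \frac{362}{5} = - \frac{1247}{5}$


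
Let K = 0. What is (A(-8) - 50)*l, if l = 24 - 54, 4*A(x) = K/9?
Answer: 1500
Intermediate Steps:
A(x) = 0 (A(x) = (0/9)/4 = (0*(⅑))/4 = (¼)*0 = 0)
l = -30
(A(-8) - 50)*l = (0 - 50)*(-30) = -50*(-30) = 1500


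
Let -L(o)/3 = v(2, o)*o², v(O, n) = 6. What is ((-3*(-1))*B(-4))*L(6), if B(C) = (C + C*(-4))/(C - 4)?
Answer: 2916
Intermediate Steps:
B(C) = -3*C/(-4 + C) (B(C) = (C - 4*C)/(-4 + C) = (-3*C)/(-4 + C) = -3*C/(-4 + C))
L(o) = -18*o²
((-3*(-1))*B(-4))*L(6) = ((-3*(-1))*(-3*(-4)/(-4 - 4)))*(-18*6²) = (3*(-3*(-4)/(-8)))*(-18*36) = (3*(-3*(-4)*(-⅛)))*(-648) = (3*(-3/2))*(-648) = -9/2*(-648) = 2916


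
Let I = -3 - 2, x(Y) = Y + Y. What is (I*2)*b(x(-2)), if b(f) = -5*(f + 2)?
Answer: -100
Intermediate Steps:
x(Y) = 2*Y
I = -5
b(f) = -10 - 5*f (b(f) = -5*(2 + f) = -10 - 5*f)
(I*2)*b(x(-2)) = (-5*2)*(-10 - 10*(-2)) = -10*(-10 - 5*(-4)) = -10*(-10 + 20) = -10*10 = -100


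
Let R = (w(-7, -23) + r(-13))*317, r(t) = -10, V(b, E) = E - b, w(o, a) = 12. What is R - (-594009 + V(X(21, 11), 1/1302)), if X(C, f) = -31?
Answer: 774184823/1302 ≈ 5.9461e+5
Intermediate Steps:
R = 634 (R = (12 - 10)*317 = 2*317 = 634)
R - (-594009 + V(X(21, 11), 1/1302)) = 634 - (-594009 + (1/1302 - 1*(-31))) = 634 - (-594009 + (1/1302 + 31)) = 634 - (-594009 + 40363/1302) = 634 - 1*(-773359355/1302) = 634 + 773359355/1302 = 774184823/1302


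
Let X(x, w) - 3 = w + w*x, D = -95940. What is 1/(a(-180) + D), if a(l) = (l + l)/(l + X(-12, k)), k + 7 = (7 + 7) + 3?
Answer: -287/27534420 ≈ -1.0423e-5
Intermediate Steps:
k = 10 (k = -7 + ((7 + 7) + 3) = -7 + (14 + 3) = -7 + 17 = 10)
X(x, w) = 3 + w + w*x (X(x, w) = 3 + (w + w*x) = 3 + w + w*x)
a(l) = 2*l/(-107 + l) (a(l) = (l + l)/(l + (3 + 10 + 10*(-12))) = (2*l)/(l + (3 + 10 - 120)) = (2*l)/(l - 107) = (2*l)/(-107 + l) = 2*l/(-107 + l))
1/(a(-180) + D) = 1/(2*(-180)/(-107 - 180) - 95940) = 1/(2*(-180)/(-287) - 95940) = 1/(2*(-180)*(-1/287) - 95940) = 1/(360/287 - 95940) = 1/(-27534420/287) = -287/27534420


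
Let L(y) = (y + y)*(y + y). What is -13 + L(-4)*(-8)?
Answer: -525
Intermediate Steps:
L(y) = 4*y² (L(y) = (2*y)*(2*y) = 4*y²)
-13 + L(-4)*(-8) = -13 + (4*(-4)²)*(-8) = -13 + (4*16)*(-8) = -13 + 64*(-8) = -13 - 512 = -525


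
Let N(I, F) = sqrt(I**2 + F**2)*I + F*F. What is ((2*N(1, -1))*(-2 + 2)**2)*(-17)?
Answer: 0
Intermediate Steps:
N(I, F) = F**2 + I*sqrt(F**2 + I**2) (N(I, F) = sqrt(F**2 + I**2)*I + F**2 = I*sqrt(F**2 + I**2) + F**2 = F**2 + I*sqrt(F**2 + I**2))
((2*N(1, -1))*(-2 + 2)**2)*(-17) = ((2*((-1)**2 + 1*sqrt((-1)**2 + 1**2)))*(-2 + 2)**2)*(-17) = ((2*(1 + 1*sqrt(1 + 1)))*0**2)*(-17) = ((2*(1 + 1*sqrt(2)))*0)*(-17) = ((2*(1 + sqrt(2)))*0)*(-17) = ((2 + 2*sqrt(2))*0)*(-17) = 0*(-17) = 0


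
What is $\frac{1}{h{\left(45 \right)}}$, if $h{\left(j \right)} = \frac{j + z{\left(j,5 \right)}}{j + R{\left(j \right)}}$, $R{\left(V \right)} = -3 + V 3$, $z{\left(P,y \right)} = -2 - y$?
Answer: $\frac{177}{38} \approx 4.6579$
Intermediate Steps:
$R{\left(V \right)} = -3 + 3 V$
$h{\left(j \right)} = \frac{-7 + j}{-3 + 4 j}$ ($h{\left(j \right)} = \frac{j - 7}{j + \left(-3 + 3 j\right)} = \frac{j - 7}{-3 + 4 j} = \frac{-7 + j}{-3 + 4 j}$)
$\frac{1}{h{\left(45 \right)}} = \frac{1}{\frac{1}{-3 + 4 \cdot 45} \left(-7 + 45\right)} = \frac{1}{\frac{1}{-3 + 180} \cdot 38} = \frac{1}{\frac{1}{177} \cdot 38} = \frac{1}{\frac{38}{177}} = \frac{177}{38}$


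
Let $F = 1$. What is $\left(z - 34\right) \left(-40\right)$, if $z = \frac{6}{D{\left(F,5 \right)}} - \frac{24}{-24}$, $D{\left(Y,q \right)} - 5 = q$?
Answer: $1296$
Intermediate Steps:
$D{\left(Y,q \right)} = 5 + q$
$z = \frac{8}{5}$ ($z = \frac{6}{5 + 5} - \frac{24}{-24} = \frac{6}{10} - -1 = 6 \cdot \frac{1}{10} + 1 = \frac{3}{5} + 1 = \frac{8}{5} \approx 1.6$)
$\left(z - 34\right) \left(-40\right) = \left(\frac{8}{5} - 34\right) \left(-40\right) = \left(- \frac{162}{5}\right) \left(-40\right) = 1296$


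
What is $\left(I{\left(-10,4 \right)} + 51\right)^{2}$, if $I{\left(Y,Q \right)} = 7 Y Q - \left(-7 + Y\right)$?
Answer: $44944$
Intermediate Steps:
$I{\left(Y,Q \right)} = 7 - Y + 7 Q Y$ ($I{\left(Y,Q \right)} = 7 Q Y - \left(-7 + Y\right) = 7 - Y + 7 Q Y$)
$\left(I{\left(-10,4 \right)} + 51\right)^{2} = \left(\left(7 - -10 + 7 \cdot 4 \left(-10\right)\right) + 51\right)^{2} = \left(\left(7 + 10 - 280\right) + 51\right)^{2} = \left(-263 + 51\right)^{2} = \left(-212\right)^{2} = 44944$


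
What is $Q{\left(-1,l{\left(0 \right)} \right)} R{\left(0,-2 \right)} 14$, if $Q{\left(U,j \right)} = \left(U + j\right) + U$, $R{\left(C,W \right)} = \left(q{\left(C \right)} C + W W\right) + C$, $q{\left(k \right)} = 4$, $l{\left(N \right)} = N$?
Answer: $-112$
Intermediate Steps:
$R{\left(C,W \right)} = W^{2} + 5 C$ ($R{\left(C,W \right)} = \left(4 C + W W\right) + C = \left(4 C + W^{2}\right) + C = \left(W^{2} + 4 C\right) + C = W^{2} + 5 C$)
$Q{\left(U,j \right)} = j + 2 U$
$Q{\left(-1,l{\left(0 \right)} \right)} R{\left(0,-2 \right)} 14 = \left(0 + 2 \left(-1\right)\right) \left(\left(-2\right)^{2} + 5 \cdot 0\right) 14 = \left(0 - 2\right) \left(4 + 0\right) 14 = \left(-2\right) 4 \cdot 14 = \left(-8\right) 14 = -112$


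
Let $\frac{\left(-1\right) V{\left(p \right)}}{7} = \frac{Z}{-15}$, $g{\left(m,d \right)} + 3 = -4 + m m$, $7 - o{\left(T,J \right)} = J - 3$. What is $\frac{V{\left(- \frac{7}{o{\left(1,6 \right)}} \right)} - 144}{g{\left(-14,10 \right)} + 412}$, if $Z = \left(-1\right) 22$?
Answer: $- \frac{2314}{9015} \approx -0.25668$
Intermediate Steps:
$o{\left(T,J \right)} = 10 - J$ ($o{\left(T,J \right)} = 7 - \left(J - 3\right) = 7 - \left(-3 + J\right) = 10 - J$)
$Z = -22$
$g{\left(m,d \right)} = -7 + m^{2}$ ($g{\left(m,d \right)} = -3 + \left(-4 + m m\right) = -3 + \left(-4 + m^{2}\right) = -7 + m^{2}$)
$V{\left(p \right)} = - \frac{154}{15}$ ($V{\left(p \right)} = - 7 \left(- \frac{22}{-15}\right) = - 7 \left(\left(-22\right) \left(- \frac{1}{15}\right)\right) = \left(-7\right) \frac{22}{15} = - \frac{154}{15}$)
$\frac{V{\left(- \frac{7}{o{\left(1,6 \right)}} \right)} - 144}{g{\left(-14,10 \right)} + 412} = \frac{- \frac{154}{15} - 144}{\left(-7 + \left(-14\right)^{2}\right) + 412} = - \frac{2314}{15 \left(\left(-7 + 196\right) + 412\right)} = - \frac{2314}{15 \left(189 + 412\right)} = - \frac{2314}{15 \cdot 601} = \left(- \frac{2314}{15}\right) \frac{1}{601} = - \frac{2314}{9015}$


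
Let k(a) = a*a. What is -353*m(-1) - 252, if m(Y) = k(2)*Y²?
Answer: -1664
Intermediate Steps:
k(a) = a²
m(Y) = 4*Y² (m(Y) = 2²*Y² = 4*Y²)
-353*m(-1) - 252 = -1412*(-1)² - 252 = -1412 - 252 = -1664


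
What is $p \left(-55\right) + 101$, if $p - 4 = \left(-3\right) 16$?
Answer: $2521$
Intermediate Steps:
$p = -44$ ($p = 4 - 48 = -44$)
$p \left(-55\right) + 101 = \left(-44\right) \left(-55\right) + 101 = 2420 + 101 = 2521$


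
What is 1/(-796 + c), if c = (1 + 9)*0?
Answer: -1/796 ≈ -0.0012563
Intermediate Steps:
c = 0 (c = 10*0 = 0)
1/(-796 + c) = 1/(-796 + 0) = 1/(-796) = -1/796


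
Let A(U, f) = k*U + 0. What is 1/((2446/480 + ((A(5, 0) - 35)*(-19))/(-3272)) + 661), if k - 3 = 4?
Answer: 240/159863 ≈ 0.0015013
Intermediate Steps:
k = 7 (k = 3 + 4 = 7)
A(U, f) = 7*U (A(U, f) = 7*U + 0 = 7*U)
1/((2446/480 + ((A(5, 0) - 35)*(-19))/(-3272)) + 661) = 1/((2446/480 + ((7*5 - 35)*(-19))/(-3272)) + 661) = 1/((2446*(1/480) + ((35 - 35)*(-19))*(-1/3272)) + 661) = 1/((1223/240 + (0*(-19))*(-1/3272)) + 661) = 1/((1223/240 + 0*(-1/3272)) + 661) = 1/((1223/240 + 0) + 661) = 1/(1223/240 + 661) = 1/(159863/240) = 240/159863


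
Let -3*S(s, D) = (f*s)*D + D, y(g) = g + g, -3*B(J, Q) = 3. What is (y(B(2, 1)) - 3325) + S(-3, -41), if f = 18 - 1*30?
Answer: -8464/3 ≈ -2821.3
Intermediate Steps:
B(J, Q) = -1 (B(J, Q) = -⅓*3 = -1)
y(g) = 2*g
f = -12 (f = 18 - 30 = -12)
S(s, D) = -D/3 + 4*D*s (S(s, D) = -((-12*s)*D + D)/3 = -(-12*D*s + D)/3 = -(D - 12*D*s)/3 = -D/3 + 4*D*s)
(y(B(2, 1)) - 3325) + S(-3, -41) = (2*(-1) - 3325) + (⅓)*(-41)*(-1 + 12*(-3)) = (-2 - 3325) + (⅓)*(-41)*(-1 - 36) = -3327 + (⅓)*(-41)*(-37) = -3327 + 1517/3 = -8464/3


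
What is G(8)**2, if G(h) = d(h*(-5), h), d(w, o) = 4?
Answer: 16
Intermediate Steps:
G(h) = 4
G(8)**2 = 4**2 = 16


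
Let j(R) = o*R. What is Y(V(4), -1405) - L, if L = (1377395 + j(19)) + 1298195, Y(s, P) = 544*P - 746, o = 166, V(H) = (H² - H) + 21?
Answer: -3443810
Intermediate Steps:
V(H) = 21 + H² - H
j(R) = 166*R
Y(s, P) = -746 + 544*P
L = 2678744 (L = (1377395 + 166*19) + 1298195 = (1377395 + 3154) + 1298195 = 1380549 + 1298195 = 2678744)
Y(V(4), -1405) - L = (-746 + 544*(-1405)) - 1*2678744 = (-746 - 764320) - 2678744 = -765066 - 2678744 = -3443810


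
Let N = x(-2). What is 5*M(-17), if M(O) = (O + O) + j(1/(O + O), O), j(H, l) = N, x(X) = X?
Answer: -180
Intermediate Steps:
N = -2
j(H, l) = -2
M(O) = -2 + 2*O (M(O) = (O + O) - 2 = 2*O - 2 = -2 + 2*O)
5*M(-17) = 5*(-2 + 2*(-17)) = 5*(-2 - 34) = 5*(-36) = -180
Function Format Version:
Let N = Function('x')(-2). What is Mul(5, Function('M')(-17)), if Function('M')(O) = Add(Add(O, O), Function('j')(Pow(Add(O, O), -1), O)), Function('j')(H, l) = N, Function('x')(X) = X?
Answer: -180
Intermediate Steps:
N = -2
Function('j')(H, l) = -2
Function('M')(O) = Add(-2, Mul(2, O)) (Function('M')(O) = Add(Add(O, O), -2) = Add(Mul(2, O), -2) = Add(-2, Mul(2, O)))
Mul(5, Function('M')(-17)) = Mul(5, Add(-2, Mul(2, -17))) = Mul(5, Add(-2, -34)) = Mul(5, -36) = -180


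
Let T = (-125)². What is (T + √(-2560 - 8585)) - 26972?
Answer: -11347 + I*√11145 ≈ -11347.0 + 105.57*I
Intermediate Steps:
T = 15625
(T + √(-2560 - 8585)) - 26972 = (15625 + √(-2560 - 8585)) - 26972 = (15625 + √(-11145)) - 26972 = (15625 + I*√11145) - 26972 = -11347 + I*√11145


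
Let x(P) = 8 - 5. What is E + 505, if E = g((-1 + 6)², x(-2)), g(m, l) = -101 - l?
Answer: 401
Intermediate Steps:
x(P) = 3
E = -104 (E = -101 - 1*3 = -101 - 3 = -104)
E + 505 = -104 + 505 = 401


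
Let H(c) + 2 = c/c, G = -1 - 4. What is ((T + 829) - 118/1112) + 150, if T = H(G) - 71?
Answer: 504233/556 ≈ 906.89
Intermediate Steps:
G = -5
H(c) = -1 (H(c) = -2 + c/c = -2 + 1 = -1)
T = -72 (T = -1 - 71 = -72)
((T + 829) - 118/1112) + 150 = ((-72 + 829) - 118/1112) + 150 = (757 - 118*1/1112) + 150 = (757 - 59/556) + 150 = 420833/556 + 150 = 504233/556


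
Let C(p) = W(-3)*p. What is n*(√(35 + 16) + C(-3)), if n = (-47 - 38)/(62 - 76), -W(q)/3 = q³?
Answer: -20655/14 + 85*√51/14 ≈ -1432.0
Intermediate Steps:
W(q) = -3*q³
C(p) = 81*p (C(p) = (-3*(-3)³)*p = (-3*(-27))*p = 81*p)
n = 85/14 (n = -85/(-14) = -85*(-1/14) = 85/14 ≈ 6.0714)
n*(√(35 + 16) + C(-3)) = 85*(√(35 + 16) + 81*(-3))/14 = 85*(√51 - 243)/14 = 85*(-243 + √51)/14 = -20655/14 + 85*√51/14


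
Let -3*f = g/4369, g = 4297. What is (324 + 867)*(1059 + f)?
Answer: 5508778352/4369 ≈ 1.2609e+6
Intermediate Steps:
f = -4297/13107 (f = -4297/(3*4369) = -⅓*4297/4369 = -4297/13107 ≈ -0.32784)
(324 + 867)*(1059 + f) = (324 + 867)*(1059 - 4297/13107) = 1191*(13876016/13107) = 5508778352/4369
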